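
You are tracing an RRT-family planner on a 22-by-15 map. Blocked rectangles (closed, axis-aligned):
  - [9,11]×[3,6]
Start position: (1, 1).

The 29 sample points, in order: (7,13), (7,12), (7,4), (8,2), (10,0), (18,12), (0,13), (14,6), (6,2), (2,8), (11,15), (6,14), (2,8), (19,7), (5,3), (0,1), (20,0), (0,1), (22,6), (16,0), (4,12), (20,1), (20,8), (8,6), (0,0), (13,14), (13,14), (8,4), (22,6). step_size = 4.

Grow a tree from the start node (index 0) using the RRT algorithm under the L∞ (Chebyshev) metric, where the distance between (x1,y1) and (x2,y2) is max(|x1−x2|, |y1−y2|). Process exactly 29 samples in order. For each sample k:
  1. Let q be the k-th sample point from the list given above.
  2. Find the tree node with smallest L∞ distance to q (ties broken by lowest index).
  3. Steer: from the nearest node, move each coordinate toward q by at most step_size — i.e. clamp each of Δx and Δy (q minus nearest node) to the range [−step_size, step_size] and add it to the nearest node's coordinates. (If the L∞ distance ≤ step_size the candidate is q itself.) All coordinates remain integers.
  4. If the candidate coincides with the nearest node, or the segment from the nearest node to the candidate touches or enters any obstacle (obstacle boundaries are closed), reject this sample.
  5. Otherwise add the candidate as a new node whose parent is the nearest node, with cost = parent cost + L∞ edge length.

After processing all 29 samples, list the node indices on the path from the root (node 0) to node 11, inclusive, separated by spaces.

Path: 0 1 2 9 11

1. q=(7,13) nearest=0 d=12 new=(5,5) → add node 1 parent=0 cost=4
2. q=(7,12) nearest=1 d=7 new=(7,9) → add node 2 parent=1 cost=8
3. q=(7,4) nearest=1 d=2 new=(7,4) → add node 3 parent=1 cost=6
4. q=(8,2) nearest=3 d=2 new=(8,2) → add node 4 parent=3 cost=8
5. q=(10,0) nearest=4 d=2 new=(10,0) → add node 5 parent=4 cost=10
6. q=(18,12) nearest=4 d=10 new=(12,6) → blocked by [9,11]×[3,6], reject
7. q=(0,13) nearest=2 d=7 new=(3,13) → add node 6 parent=2 cost=12
8. q=(14,6) nearest=4 d=6 new=(12,6) → blocked by [9,11]×[3,6], reject
9. q=(6,2) nearest=3 d=2 new=(6,2) → add node 7 parent=3 cost=8
10. q=(2,8) nearest=1 d=3 new=(2,8) → add node 8 parent=1 cost=7
11. q=(11,15) nearest=2 d=6 new=(11,13) → add node 9 parent=2 cost=12
12. q=(6,14) nearest=6 d=3 new=(6,14) → add node 10 parent=6 cost=15
13. q=(2,8) nearest=8 d=0 → coincident, reject
14. q=(19,7) nearest=9 d=8 new=(15,9) → add node 11 parent=9 cost=16
15. q=(5,3) nearest=7 d=1 new=(5,3) → add node 12 parent=7 cost=9
16. q=(0,1) nearest=0 d=1 new=(0,1) → add node 13 parent=0 cost=1
17. q=(20,0) nearest=11 d=9 new=(19,5) → add node 14 parent=11 cost=20
18. q=(0,1) nearest=13 d=0 → coincident, reject
19. q=(22,6) nearest=14 d=3 new=(22,6) → add node 15 parent=14 cost=23
20. q=(16,0) nearest=14 d=5 new=(16,1) → add node 16 parent=14 cost=24
21. q=(4,12) nearest=6 d=1 new=(4,12) → add node 17 parent=6 cost=13
22. q=(20,1) nearest=14 d=4 new=(20,1) → add node 18 parent=14 cost=24
23. q=(20,8) nearest=15 d=2 new=(20,8) → add node 19 parent=15 cost=25
24. q=(8,6) nearest=3 d=2 new=(8,6) → add node 20 parent=3 cost=8
25. q=(0,0) nearest=0 d=1 new=(0,0) → add node 21 parent=0 cost=1
26. q=(13,14) nearest=9 d=2 new=(13,14) → add node 22 parent=9 cost=14
27. q=(13,14) nearest=22 d=0 → coincident, reject
28. q=(8,4) nearest=3 d=1 new=(8,4) → add node 23 parent=3 cost=7
29. q=(22,6) nearest=15 d=0 → coincident, reject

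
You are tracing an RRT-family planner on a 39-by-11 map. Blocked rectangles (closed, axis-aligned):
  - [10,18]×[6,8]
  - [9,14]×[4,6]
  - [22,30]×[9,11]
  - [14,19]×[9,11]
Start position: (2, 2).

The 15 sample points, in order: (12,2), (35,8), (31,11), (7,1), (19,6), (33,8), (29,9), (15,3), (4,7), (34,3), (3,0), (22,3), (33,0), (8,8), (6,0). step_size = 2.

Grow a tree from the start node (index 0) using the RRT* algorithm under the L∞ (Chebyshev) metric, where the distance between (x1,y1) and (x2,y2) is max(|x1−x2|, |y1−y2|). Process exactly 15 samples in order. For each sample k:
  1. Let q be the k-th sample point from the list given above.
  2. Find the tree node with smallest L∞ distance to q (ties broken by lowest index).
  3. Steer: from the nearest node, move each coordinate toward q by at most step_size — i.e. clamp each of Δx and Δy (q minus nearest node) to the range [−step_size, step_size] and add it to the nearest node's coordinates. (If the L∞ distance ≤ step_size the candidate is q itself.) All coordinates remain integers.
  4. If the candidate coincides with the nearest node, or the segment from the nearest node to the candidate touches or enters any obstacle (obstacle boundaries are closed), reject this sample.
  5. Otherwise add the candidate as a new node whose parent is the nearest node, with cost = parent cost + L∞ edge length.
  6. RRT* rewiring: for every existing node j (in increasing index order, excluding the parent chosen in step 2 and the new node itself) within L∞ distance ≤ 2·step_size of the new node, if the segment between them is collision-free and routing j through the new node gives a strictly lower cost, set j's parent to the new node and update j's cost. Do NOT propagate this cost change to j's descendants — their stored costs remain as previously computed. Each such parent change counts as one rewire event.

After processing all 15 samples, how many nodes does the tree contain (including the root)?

Node count: 9

1. q=(12,2) nearest=0 d=10 new=(4,2) → add node 1 parent=0 cost=2
2. q=(35,8) nearest=1 d=31 new=(6,4) → add node 2 parent=1 cost=4
3. q=(31,11) nearest=2 d=25 new=(8,6) → add node 3 parent=2 cost=6
4. q=(7,1) nearest=1 d=3 new=(6,1) → add node 4 parent=1 cost=4
5. q=(19,6) nearest=3 d=11 new=(10,6) → blocked by [10,18]×[6,8], reject
6. q=(33,8) nearest=3 d=25 new=(10,8) → blocked by [10,18]×[6,8], reject
7. q=(29,9) nearest=3 d=21 new=(10,8) → blocked by [10,18]×[6,8], reject
8. q=(15,3) nearest=3 d=7 new=(10,4) → blocked by [9,14]×[4,6], reject
9. q=(4,7) nearest=2 d=3 new=(4,6) → add node 5 parent=2 cost=6
10. q=(34,3) nearest=3 d=26 new=(10,4) → blocked by [9,14]×[4,6], reject
11. q=(3,0) nearest=0 d=2 new=(3,0) → add node 6 parent=0 cost=2
12. q=(22,3) nearest=3 d=14 new=(10,4) → blocked by [9,14]×[4,6], reject
13. q=(33,0) nearest=3 d=25 new=(10,4) → blocked by [9,14]×[4,6], reject
14. q=(8,8) nearest=3 d=2 new=(8,8) → add node 7 parent=3 cost=8
15. q=(6,0) nearest=4 d=1 new=(6,0) → add node 8 parent=4 cost=5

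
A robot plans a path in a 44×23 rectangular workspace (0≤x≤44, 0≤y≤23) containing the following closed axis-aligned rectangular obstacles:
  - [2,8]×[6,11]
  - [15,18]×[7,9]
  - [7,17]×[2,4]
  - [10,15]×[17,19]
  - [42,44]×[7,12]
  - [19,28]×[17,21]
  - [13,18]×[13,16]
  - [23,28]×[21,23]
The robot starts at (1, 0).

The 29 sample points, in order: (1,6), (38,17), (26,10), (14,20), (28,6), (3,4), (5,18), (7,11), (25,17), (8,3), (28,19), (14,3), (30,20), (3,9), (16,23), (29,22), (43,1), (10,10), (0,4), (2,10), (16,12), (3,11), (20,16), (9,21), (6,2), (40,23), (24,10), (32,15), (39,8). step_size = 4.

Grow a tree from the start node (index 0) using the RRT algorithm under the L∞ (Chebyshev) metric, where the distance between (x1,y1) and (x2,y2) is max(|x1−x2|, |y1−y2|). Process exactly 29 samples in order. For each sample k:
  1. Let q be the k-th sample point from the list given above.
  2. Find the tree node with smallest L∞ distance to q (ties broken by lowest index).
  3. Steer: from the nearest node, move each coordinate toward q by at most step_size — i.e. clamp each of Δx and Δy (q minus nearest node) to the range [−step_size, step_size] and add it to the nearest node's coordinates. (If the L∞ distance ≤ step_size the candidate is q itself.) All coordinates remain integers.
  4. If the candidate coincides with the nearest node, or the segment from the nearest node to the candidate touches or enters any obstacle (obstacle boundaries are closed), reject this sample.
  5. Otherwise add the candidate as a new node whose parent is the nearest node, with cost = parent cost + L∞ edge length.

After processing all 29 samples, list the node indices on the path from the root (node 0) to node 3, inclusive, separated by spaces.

Path: 0 2 3

1. q=(1,6) nearest=0 d=6 new=(1,4) → add node 1 parent=0 cost=4
2. q=(38,17) nearest=0 d=37 new=(5,4) → add node 2 parent=0 cost=4
3. q=(26,10) nearest=2 d=21 new=(9,8) → blocked by [2,8]×[6,11], reject
4. q=(14,20) nearest=1 d=16 new=(5,8) → blocked by [2,8]×[6,11], reject
5. q=(28,6) nearest=2 d=23 new=(9,6) → add node 3 parent=2 cost=8
6. q=(3,4) nearest=1 d=2 new=(3,4) → add node 4 parent=1 cost=6
7. q=(5,18) nearest=3 d=12 new=(5,10) → blocked by [2,8]×[6,11], reject
8. q=(7,11) nearest=3 d=5 new=(7,10) → blocked by [2,8]×[6,11], reject
9. q=(25,17) nearest=3 d=16 new=(13,10) → add node 5 parent=3 cost=12
10. q=(8,3) nearest=2 d=3 new=(8,3) → blocked by [7,17]×[2,4], reject
11. q=(28,19) nearest=5 d=15 new=(17,14) → blocked by [13,18]×[13,16], reject
12. q=(14,3) nearest=3 d=5 new=(13,3) → blocked by [7,17]×[2,4], reject
13. q=(30,20) nearest=5 d=17 new=(17,14) → blocked by [13,18]×[13,16], reject
14. q=(3,9) nearest=1 d=5 new=(3,8) → blocked by [2,8]×[6,11], reject
15. q=(16,23) nearest=5 d=13 new=(16,14) → blocked by [13,18]×[13,16], reject
16. q=(29,22) nearest=5 d=16 new=(17,14) → blocked by [13,18]×[13,16], reject
17. q=(43,1) nearest=5 d=30 new=(17,6) → blocked by [15,18]×[7,9], reject
18. q=(10,10) nearest=5 d=3 new=(10,10) → add node 6 parent=5 cost=15
19. q=(0,4) nearest=1 d=1 new=(0,4) → add node 7 parent=1 cost=5
20. q=(2,10) nearest=1 d=6 new=(2,8) → blocked by [2,8]×[6,11], reject
21. q=(16,12) nearest=5 d=3 new=(16,12) → add node 8 parent=5 cost=15
22. q=(3,11) nearest=3 d=6 new=(5,10) → blocked by [2,8]×[6,11], reject
23. q=(20,16) nearest=8 d=4 new=(20,16) → blocked by [13,18]×[13,16], reject
24. q=(9,21) nearest=8 d=9 new=(12,16) → blocked by [13,18]×[13,16], reject
25. q=(6,2) nearest=2 d=2 new=(6,2) → add node 9 parent=2 cost=6
26. q=(40,23) nearest=8 d=24 new=(20,16) → blocked by [13,18]×[13,16], reject
27. q=(24,10) nearest=8 d=8 new=(20,10) → add node 10 parent=8 cost=19
28. q=(32,15) nearest=10 d=12 new=(24,14) → add node 11 parent=10 cost=23
29. q=(39,8) nearest=11 d=15 new=(28,10) → add node 12 parent=11 cost=27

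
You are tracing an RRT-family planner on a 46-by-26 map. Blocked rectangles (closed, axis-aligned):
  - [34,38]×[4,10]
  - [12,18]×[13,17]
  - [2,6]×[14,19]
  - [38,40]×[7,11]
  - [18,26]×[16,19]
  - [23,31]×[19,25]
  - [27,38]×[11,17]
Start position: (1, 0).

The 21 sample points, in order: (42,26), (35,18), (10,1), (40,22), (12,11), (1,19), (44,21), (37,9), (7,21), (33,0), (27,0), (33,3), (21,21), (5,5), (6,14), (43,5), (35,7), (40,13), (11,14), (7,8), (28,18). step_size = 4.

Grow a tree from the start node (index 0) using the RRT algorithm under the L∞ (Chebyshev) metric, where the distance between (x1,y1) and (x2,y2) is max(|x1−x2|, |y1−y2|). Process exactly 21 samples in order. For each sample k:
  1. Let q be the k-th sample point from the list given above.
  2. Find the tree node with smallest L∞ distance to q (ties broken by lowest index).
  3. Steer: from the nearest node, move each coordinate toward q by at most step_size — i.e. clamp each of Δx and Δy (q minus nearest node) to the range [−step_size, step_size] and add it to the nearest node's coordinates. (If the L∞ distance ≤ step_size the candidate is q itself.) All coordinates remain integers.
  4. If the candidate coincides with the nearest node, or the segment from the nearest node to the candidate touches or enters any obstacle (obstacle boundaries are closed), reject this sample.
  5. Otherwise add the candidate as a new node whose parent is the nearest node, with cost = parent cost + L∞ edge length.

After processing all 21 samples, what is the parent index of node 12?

1. q=(42,26) nearest=0 d=41 new=(5,4) → add node 1 parent=0 cost=4
2. q=(35,18) nearest=1 d=30 new=(9,8) → add node 2 parent=1 cost=8
3. q=(10,1) nearest=1 d=5 new=(9,1) → add node 3 parent=1 cost=8
4. q=(40,22) nearest=2 d=31 new=(13,12) → add node 4 parent=2 cost=12
5. q=(12,11) nearest=4 d=1 new=(12,11) → add node 5 parent=4 cost=13
6. q=(1,19) nearest=2 d=11 new=(5,12) → add node 6 parent=2 cost=12
7. q=(44,21) nearest=4 d=31 new=(17,16) → blocked by [12,18]×[13,17], reject
8. q=(37,9) nearest=4 d=24 new=(17,9) → add node 7 parent=4 cost=16
9. q=(7,21) nearest=4 d=9 new=(9,16) → blocked by [12,18]×[13,17], reject
10. q=(33,0) nearest=7 d=16 new=(21,5) → add node 8 parent=7 cost=20
11. q=(27,0) nearest=8 d=6 new=(25,1) → add node 9 parent=8 cost=24
12. q=(33,3) nearest=9 d=8 new=(29,3) → add node 10 parent=9 cost=28
13. q=(21,21) nearest=4 d=9 new=(17,16) → blocked by [12,18]×[13,17], reject
14. q=(5,5) nearest=1 d=1 new=(5,5) → add node 11 parent=1 cost=5
15. q=(6,14) nearest=6 d=2 new=(6,14) → blocked by [2,6]×[14,19], reject
16. q=(43,5) nearest=10 d=14 new=(33,5) → add node 12 parent=10 cost=32
17. q=(35,7) nearest=12 d=2 new=(35,7) → blocked by [34,38]×[4,10], reject
18. q=(40,13) nearest=12 d=8 new=(37,9) → blocked by [34,38]×[4,10], reject
19. q=(11,14) nearest=4 d=2 new=(11,14) → blocked by [12,18]×[13,17], reject
20. q=(7,8) nearest=2 d=2 new=(7,8) → add node 13 parent=2 cost=10
21. q=(28,18) nearest=7 d=11 new=(21,13) → add node 14 parent=7 cost=20

Parent of node 12: 10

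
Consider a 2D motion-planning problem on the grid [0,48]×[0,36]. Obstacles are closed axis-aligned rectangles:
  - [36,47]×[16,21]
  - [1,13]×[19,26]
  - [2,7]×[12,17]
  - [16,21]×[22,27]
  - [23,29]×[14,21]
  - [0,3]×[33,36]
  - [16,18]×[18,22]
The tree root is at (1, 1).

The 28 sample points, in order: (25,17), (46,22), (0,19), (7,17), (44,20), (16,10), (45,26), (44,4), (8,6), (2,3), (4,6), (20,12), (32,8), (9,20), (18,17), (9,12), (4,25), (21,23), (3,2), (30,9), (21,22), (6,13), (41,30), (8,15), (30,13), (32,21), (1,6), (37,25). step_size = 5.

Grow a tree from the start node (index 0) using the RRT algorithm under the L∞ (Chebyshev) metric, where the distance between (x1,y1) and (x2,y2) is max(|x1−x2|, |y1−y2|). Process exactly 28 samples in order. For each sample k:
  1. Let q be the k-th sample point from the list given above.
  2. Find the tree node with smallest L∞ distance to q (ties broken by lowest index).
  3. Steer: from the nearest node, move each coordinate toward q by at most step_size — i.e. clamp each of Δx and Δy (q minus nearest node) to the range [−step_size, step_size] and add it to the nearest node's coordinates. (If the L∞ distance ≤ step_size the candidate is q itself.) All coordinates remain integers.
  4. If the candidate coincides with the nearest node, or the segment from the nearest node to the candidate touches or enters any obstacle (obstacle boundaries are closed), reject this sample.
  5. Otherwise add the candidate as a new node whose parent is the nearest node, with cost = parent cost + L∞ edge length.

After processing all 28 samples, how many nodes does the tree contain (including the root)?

Node count: 20

1. q=(25,17) nearest=0 d=24 new=(6,6) → add node 1 parent=0 cost=5
2. q=(46,22) nearest=1 d=40 new=(11,11) → add node 2 parent=1 cost=10
3. q=(0,19) nearest=2 d=11 new=(6,16) → blocked by [2,7]×[12,17], reject
4. q=(7,17) nearest=2 d=6 new=(7,16) → blocked by [2,7]×[12,17], reject
5. q=(44,20) nearest=2 d=33 new=(16,16) → add node 3 parent=2 cost=15
6. q=(16,10) nearest=2 d=5 new=(16,10) → add node 4 parent=2 cost=15
7. q=(45,26) nearest=3 d=29 new=(21,21) → blocked by [16,18]×[18,22], reject
8. q=(44,4) nearest=3 d=28 new=(21,11) → add node 5 parent=3 cost=20
9. q=(8,6) nearest=1 d=2 new=(8,6) → add node 6 parent=1 cost=7
10. q=(2,3) nearest=0 d=2 new=(2,3) → add node 7 parent=0 cost=2
11. q=(4,6) nearest=1 d=2 new=(4,6) → add node 8 parent=1 cost=7
12. q=(20,12) nearest=5 d=1 new=(20,12) → add node 9 parent=5 cost=21
13. q=(32,8) nearest=5 d=11 new=(26,8) → add node 10 parent=5 cost=25
14. q=(9,20) nearest=3 d=7 new=(11,20) → blocked by [1,13]×[19,26], reject
15. q=(18,17) nearest=3 d=2 new=(18,17) → add node 11 parent=3 cost=17
16. q=(9,12) nearest=2 d=2 new=(9,12) → add node 12 parent=2 cost=12
17. q=(4,25) nearest=3 d=12 new=(11,21) → blocked by [1,13]×[19,26], reject
18. q=(21,23) nearest=11 d=6 new=(21,22) → blocked by [16,21]×[22,27], reject
19. q=(3,2) nearest=7 d=1 new=(3,2) → add node 13 parent=7 cost=3
20. q=(30,9) nearest=10 d=4 new=(30,9) → add node 14 parent=10 cost=29
21. q=(21,22) nearest=11 d=5 new=(21,22) → blocked by [16,21]×[22,27], reject
22. q=(6,13) nearest=12 d=3 new=(6,13) → blocked by [2,7]×[12,17], reject
23. q=(41,30) nearest=5 d=20 new=(26,16) → blocked by [23,29]×[14,21], reject
24. q=(8,15) nearest=12 d=3 new=(8,15) → add node 15 parent=12 cost=15
25. q=(30,13) nearest=14 d=4 new=(30,13) → add node 16 parent=14 cost=33
26. q=(32,21) nearest=16 d=8 new=(32,18) → add node 17 parent=16 cost=38
27. q=(1,6) nearest=7 d=3 new=(1,6) → add node 18 parent=7 cost=5
28. q=(37,25) nearest=17 d=7 new=(37,23) → add node 19 parent=17 cost=43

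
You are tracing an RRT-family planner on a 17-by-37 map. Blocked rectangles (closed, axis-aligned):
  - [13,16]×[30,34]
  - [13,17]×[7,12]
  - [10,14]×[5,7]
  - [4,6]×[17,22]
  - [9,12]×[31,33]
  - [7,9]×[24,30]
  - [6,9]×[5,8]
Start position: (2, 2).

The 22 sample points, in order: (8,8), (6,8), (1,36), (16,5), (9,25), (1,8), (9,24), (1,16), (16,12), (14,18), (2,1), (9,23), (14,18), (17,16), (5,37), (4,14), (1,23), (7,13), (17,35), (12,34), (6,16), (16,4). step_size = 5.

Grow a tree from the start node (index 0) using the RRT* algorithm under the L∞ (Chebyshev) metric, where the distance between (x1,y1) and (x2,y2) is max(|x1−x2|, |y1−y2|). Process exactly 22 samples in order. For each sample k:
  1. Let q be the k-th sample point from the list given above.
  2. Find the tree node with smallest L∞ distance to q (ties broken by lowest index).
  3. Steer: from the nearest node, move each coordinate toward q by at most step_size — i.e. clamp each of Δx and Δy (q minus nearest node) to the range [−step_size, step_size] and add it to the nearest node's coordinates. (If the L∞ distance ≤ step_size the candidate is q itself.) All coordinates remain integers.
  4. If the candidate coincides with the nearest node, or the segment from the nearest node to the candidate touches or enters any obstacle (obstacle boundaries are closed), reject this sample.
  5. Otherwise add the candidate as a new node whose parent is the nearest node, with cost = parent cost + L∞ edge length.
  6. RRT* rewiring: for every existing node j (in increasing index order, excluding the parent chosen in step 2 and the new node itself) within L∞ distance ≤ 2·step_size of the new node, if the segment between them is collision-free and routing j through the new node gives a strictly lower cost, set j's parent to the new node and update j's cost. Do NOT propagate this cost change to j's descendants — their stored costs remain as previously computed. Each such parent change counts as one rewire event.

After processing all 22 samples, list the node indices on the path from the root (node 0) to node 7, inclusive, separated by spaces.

Path: 0 7

1. q=(8,8) nearest=0 d=6 new=(7,7) → blocked by [6,9]×[5,8], reject
2. q=(6,8) nearest=0 d=6 new=(6,7) → blocked by [6,9]×[5,8], reject
3. q=(1,36) nearest=0 d=34 new=(1,7) → add node 1 parent=0 cost=5
4. q=(16,5) nearest=0 d=14 new=(7,5) → blocked by [6,9]×[5,8], reject
5. q=(9,25) nearest=1 d=18 new=(6,12) → add node 2 parent=1 cost=10
6. q=(1,8) nearest=1 d=1 new=(1,8) → add node 3 parent=1 cost=6
7. q=(9,24) nearest=2 d=12 new=(9,17) → add node 4 parent=2 cost=15
8. q=(1,16) nearest=2 d=5 new=(1,16) → add node 5 parent=2 cost=15
9. q=(16,12) nearest=4 d=7 new=(14,12) → blocked by [13,17]×[7,12], reject
10. q=(14,18) nearest=4 d=5 new=(14,18) → add node 6 parent=4 cost=20
11. q=(2,1) nearest=0 d=1 new=(2,1) → add node 7 parent=0 cost=1
12. q=(9,23) nearest=6 d=5 new=(9,23) → add node 8 parent=6 cost=25
13. q=(14,18) nearest=6 d=0 → coincident, reject
14. q=(17,16) nearest=6 d=3 new=(17,16) → add node 9 parent=6 cost=23
15. q=(5,37) nearest=8 d=14 new=(5,28) → blocked by [7,9]×[24,30], reject
16. q=(4,14) nearest=2 d=2 new=(4,14) → add node 10 parent=2 cost=12
17. q=(1,23) nearest=5 d=7 new=(1,21) → add node 11 parent=5 cost=20
18. q=(7,13) nearest=2 d=1 new=(7,13) → add node 12 parent=2 cost=11; rewire 6→12 (18<20); rewire 8→12 (21<25); rewire 9→12 (21<23)
19. q=(17,35) nearest=8 d=12 new=(14,28) → add node 13 parent=8 cost=26
20. q=(12,34) nearest=13 d=6 new=(12,33) → blocked by [13,16]×[30,34], reject
21. q=(6,16) nearest=10 d=2 new=(6,16) → add node 14 parent=10 cost=14
22. q=(16,4) nearest=12 d=9 new=(12,8) → add node 15 parent=12 cost=16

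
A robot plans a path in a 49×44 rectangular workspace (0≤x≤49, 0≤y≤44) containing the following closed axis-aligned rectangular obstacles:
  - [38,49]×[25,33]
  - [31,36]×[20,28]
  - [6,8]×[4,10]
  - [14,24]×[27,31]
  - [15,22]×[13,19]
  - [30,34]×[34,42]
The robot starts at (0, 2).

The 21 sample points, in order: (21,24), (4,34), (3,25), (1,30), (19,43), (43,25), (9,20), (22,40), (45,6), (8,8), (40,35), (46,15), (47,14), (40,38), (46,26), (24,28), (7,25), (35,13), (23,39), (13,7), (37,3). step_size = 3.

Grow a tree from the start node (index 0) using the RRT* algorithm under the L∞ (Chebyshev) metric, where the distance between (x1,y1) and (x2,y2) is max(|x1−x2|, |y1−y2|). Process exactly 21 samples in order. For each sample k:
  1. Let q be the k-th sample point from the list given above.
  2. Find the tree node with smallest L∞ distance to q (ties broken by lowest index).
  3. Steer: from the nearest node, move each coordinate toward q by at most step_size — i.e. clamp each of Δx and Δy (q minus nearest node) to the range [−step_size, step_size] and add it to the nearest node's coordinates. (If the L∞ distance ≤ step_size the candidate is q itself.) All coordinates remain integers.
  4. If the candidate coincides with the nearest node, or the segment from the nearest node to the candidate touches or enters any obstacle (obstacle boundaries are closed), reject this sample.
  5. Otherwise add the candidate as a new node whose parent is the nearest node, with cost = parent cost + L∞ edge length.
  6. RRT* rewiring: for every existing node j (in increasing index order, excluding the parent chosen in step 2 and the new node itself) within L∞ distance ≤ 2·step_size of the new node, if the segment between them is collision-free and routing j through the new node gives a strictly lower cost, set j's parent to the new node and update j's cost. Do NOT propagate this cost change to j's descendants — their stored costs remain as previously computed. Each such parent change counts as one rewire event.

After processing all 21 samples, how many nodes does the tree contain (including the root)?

1. q=(21,24) nearest=0 d=22 new=(3,5) → add node 1 parent=0 cost=3
2. q=(4,34) nearest=1 d=29 new=(4,8) → add node 2 parent=1 cost=6
3. q=(3,25) nearest=2 d=17 new=(3,11) → add node 3 parent=2 cost=9
4. q=(1,30) nearest=3 d=19 new=(1,14) → add node 4 parent=3 cost=12
5. q=(19,43) nearest=4 d=29 new=(4,17) → add node 5 parent=4 cost=15
6. q=(43,25) nearest=2 d=39 new=(7,11) → blocked by [6,8]×[4,10], reject
7. q=(9,20) nearest=5 d=5 new=(7,20) → add node 6 parent=5 cost=18
8. q=(22,40) nearest=6 d=20 new=(10,23) → add node 7 parent=6 cost=21
9. q=(45,6) nearest=7 d=35 new=(13,20) → add node 8 parent=7 cost=24
10. q=(8,8) nearest=2 d=4 new=(7,8) → blocked by [6,8]×[4,10], reject
11. q=(40,35) nearest=8 d=27 new=(16,23) → add node 9 parent=8 cost=27
12. q=(46,15) nearest=9 d=30 new=(19,20) → add node 10 parent=9 cost=30
13. q=(47,14) nearest=10 d=28 new=(22,17) → blocked by [15,22]×[13,19], reject
14. q=(40,38) nearest=10 d=21 new=(22,23) → add node 11 parent=10 cost=33
15. q=(46,26) nearest=11 d=24 new=(25,26) → add node 12 parent=11 cost=36
16. q=(24,28) nearest=12 d=2 new=(24,28) → blocked by [14,24]×[27,31], reject
17. q=(7,25) nearest=7 d=3 new=(7,25) → add node 13 parent=7 cost=24
18. q=(35,13) nearest=11 d=13 new=(25,20) → add node 14 parent=11 cost=36
19. q=(23,39) nearest=12 d=13 new=(23,29) → blocked by [14,24]×[27,31], reject
20. q=(13,7) nearest=2 d=9 new=(7,7) → blocked by [6,8]×[4,10], reject
21. q=(37,3) nearest=14 d=17 new=(28,17) → add node 15 parent=14 cost=39

Node count: 16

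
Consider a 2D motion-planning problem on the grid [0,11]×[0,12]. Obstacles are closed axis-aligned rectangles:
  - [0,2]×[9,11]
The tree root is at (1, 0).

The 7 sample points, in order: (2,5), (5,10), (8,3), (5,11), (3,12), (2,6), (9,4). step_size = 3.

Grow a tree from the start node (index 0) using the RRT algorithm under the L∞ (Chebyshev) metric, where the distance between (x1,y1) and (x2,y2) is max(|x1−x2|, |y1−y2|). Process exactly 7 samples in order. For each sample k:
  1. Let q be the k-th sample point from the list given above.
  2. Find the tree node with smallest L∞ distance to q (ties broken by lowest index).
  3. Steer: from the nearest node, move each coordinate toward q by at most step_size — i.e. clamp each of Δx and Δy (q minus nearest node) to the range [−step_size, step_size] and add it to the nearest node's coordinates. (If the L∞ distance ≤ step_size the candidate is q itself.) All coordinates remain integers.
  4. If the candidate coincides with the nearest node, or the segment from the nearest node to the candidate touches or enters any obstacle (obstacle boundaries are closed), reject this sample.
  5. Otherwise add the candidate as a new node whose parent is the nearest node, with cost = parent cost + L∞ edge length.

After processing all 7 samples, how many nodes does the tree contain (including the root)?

Node count: 8

1. q=(2,5) nearest=0 d=5 new=(2,3) → add node 1 parent=0 cost=3
2. q=(5,10) nearest=1 d=7 new=(5,6) → add node 2 parent=1 cost=6
3. q=(8,3) nearest=2 d=3 new=(8,3) → add node 3 parent=2 cost=9
4. q=(5,11) nearest=2 d=5 new=(5,9) → add node 4 parent=2 cost=9
5. q=(3,12) nearest=4 d=3 new=(3,12) → add node 5 parent=4 cost=12
6. q=(2,6) nearest=1 d=3 new=(2,6) → add node 6 parent=1 cost=6
7. q=(9,4) nearest=3 d=1 new=(9,4) → add node 7 parent=3 cost=10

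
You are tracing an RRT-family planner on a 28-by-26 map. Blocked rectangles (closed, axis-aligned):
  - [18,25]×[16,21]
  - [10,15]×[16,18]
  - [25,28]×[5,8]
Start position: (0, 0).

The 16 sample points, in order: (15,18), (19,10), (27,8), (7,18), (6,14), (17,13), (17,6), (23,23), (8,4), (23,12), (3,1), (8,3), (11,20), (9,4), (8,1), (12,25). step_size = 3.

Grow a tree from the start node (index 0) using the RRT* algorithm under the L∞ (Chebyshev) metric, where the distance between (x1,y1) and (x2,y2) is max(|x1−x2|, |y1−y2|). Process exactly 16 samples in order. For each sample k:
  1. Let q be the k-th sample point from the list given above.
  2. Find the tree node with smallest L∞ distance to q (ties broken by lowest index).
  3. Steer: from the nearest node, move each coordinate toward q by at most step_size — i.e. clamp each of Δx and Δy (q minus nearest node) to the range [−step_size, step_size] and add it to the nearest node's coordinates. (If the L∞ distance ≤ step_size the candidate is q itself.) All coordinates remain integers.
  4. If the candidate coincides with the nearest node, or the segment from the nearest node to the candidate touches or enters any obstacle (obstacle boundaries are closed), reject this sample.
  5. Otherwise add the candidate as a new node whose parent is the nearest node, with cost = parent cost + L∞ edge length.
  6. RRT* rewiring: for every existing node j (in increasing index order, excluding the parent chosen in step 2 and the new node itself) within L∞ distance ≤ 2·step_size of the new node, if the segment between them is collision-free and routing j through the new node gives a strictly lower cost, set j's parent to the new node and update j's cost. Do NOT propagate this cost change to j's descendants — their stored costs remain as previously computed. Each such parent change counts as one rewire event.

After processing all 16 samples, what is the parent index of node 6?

Parent of node 6: 3

1. q=(15,18) nearest=0 d=18 new=(3,3) → add node 1 parent=0 cost=3
2. q=(19,10) nearest=1 d=16 new=(6,6) → add node 2 parent=1 cost=6
3. q=(27,8) nearest=2 d=21 new=(9,8) → add node 3 parent=2 cost=9
4. q=(7,18) nearest=3 d=10 new=(7,11) → add node 4 parent=3 cost=12
5. q=(6,14) nearest=4 d=3 new=(6,14) → add node 5 parent=4 cost=15
6. q=(17,13) nearest=3 d=8 new=(12,11) → add node 6 parent=3 cost=12
7. q=(17,6) nearest=6 d=5 new=(15,8) → add node 7 parent=6 cost=15
8. q=(23,23) nearest=6 d=12 new=(15,14) → add node 8 parent=6 cost=15
9. q=(8,4) nearest=2 d=2 new=(8,4) → add node 9 parent=2 cost=8
10. q=(23,12) nearest=7 d=8 new=(18,11) → add node 10 parent=7 cost=18
11. q=(3,1) nearest=1 d=2 new=(3,1) → add node 11 parent=1 cost=5
12. q=(8,3) nearest=9 d=1 new=(8,3) → add node 12 parent=9 cost=9
13. q=(11,20) nearest=5 d=6 new=(9,17) → add node 13 parent=5 cost=18
14. q=(9,4) nearest=9 d=1 new=(9,4) → add node 14 parent=9 cost=9
15. q=(8,1) nearest=12 d=2 new=(8,1) → add node 15 parent=12 cost=11
16. q=(12,25) nearest=13 d=8 new=(12,20) → blocked by [10,15]×[16,18], reject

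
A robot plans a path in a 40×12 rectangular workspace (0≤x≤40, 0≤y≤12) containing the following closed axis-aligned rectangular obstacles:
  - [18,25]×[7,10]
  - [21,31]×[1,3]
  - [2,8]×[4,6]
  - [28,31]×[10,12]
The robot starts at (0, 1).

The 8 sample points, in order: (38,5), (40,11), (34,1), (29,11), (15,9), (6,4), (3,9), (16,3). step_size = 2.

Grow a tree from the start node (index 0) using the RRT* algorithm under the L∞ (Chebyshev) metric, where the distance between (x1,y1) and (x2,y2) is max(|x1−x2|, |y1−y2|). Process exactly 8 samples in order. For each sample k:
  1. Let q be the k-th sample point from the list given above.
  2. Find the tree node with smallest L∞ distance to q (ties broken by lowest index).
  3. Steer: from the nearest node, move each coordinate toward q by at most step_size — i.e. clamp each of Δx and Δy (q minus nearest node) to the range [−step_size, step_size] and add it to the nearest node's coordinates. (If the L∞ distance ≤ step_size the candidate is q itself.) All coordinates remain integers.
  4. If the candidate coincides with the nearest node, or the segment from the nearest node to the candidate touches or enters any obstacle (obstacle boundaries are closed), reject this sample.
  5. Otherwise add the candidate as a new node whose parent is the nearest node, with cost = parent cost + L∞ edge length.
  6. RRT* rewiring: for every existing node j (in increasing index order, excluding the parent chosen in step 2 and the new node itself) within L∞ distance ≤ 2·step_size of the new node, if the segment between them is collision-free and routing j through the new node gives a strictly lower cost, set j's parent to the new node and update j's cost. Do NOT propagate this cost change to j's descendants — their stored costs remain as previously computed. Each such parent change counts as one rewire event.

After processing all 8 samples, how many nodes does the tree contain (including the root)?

Node count: 5

1. q=(38,5) nearest=0 d=38 new=(2,3) → add node 1 parent=0 cost=2
2. q=(40,11) nearest=1 d=38 new=(4,5) → blocked by [2,8]×[4,6], reject
3. q=(34,1) nearest=1 d=32 new=(4,1) → add node 2 parent=1 cost=4
4. q=(29,11) nearest=2 d=25 new=(6,3) → add node 3 parent=2 cost=6
5. q=(15,9) nearest=3 d=9 new=(8,5) → blocked by [2,8]×[4,6], reject
6. q=(6,4) nearest=3 d=1 new=(6,4) → blocked by [2,8]×[4,6], reject
7. q=(3,9) nearest=1 d=6 new=(3,5) → blocked by [2,8]×[4,6], reject
8. q=(16,3) nearest=3 d=10 new=(8,3) → add node 4 parent=3 cost=8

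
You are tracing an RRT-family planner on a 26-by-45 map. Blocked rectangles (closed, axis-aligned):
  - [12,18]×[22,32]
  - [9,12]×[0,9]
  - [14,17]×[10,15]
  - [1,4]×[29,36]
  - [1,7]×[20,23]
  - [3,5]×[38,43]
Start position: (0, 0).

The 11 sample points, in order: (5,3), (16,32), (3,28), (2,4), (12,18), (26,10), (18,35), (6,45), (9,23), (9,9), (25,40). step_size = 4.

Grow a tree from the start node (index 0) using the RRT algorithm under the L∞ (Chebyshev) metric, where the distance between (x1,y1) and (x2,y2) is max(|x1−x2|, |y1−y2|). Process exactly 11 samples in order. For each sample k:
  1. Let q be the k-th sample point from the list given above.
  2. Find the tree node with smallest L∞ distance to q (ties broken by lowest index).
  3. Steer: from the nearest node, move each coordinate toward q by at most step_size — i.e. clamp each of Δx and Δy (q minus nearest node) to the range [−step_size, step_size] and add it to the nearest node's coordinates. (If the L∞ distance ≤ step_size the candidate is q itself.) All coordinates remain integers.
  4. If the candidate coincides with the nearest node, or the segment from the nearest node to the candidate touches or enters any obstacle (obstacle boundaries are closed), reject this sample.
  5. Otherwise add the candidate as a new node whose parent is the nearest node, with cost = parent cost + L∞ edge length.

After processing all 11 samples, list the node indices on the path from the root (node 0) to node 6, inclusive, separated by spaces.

1. q=(5,3) nearest=0 d=5 new=(4,3) → add node 1 parent=0 cost=4
2. q=(16,32) nearest=1 d=29 new=(8,7) → add node 2 parent=1 cost=8
3. q=(3,28) nearest=2 d=21 new=(4,11) → add node 3 parent=2 cost=12
4. q=(2,4) nearest=1 d=2 new=(2,4) → add node 4 parent=1 cost=6
5. q=(12,18) nearest=3 d=8 new=(8,15) → add node 5 parent=3 cost=16
6. q=(26,10) nearest=2 d=18 new=(12,10) → blocked by [9,12]×[0,9], reject
7. q=(18,35) nearest=5 d=20 new=(12,19) → add node 6 parent=5 cost=20
8. q=(6,45) nearest=6 d=26 new=(8,23) → add node 7 parent=6 cost=24
9. q=(9,23) nearest=7 d=1 new=(9,23) → add node 8 parent=7 cost=25
10. q=(9,9) nearest=2 d=2 new=(9,9) → blocked by [9,12]×[0,9], reject
11. q=(25,40) nearest=7 d=17 new=(12,27) → blocked by [12,18]×[22,32], reject

Path: 0 1 2 3 5 6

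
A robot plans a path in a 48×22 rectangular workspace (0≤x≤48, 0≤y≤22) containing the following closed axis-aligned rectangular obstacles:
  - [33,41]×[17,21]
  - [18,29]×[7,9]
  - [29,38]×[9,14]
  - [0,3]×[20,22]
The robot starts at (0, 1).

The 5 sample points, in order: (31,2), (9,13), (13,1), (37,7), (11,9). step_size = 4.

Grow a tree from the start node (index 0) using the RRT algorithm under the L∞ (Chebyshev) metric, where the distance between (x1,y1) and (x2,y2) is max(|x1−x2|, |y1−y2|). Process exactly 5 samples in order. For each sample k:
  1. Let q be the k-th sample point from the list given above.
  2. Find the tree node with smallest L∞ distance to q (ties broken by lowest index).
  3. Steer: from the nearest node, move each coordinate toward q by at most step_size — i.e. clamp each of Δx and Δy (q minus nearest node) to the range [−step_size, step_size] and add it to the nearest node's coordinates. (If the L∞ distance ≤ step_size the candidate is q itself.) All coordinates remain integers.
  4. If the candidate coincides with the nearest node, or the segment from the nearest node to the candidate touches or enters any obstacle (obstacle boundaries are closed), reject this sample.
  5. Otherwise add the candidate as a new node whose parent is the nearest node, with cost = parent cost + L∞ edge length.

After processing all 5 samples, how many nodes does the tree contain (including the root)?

1. q=(31,2) nearest=0 d=31 new=(4,2) → add node 1 parent=0 cost=4
2. q=(9,13) nearest=1 d=11 new=(8,6) → add node 2 parent=1 cost=8
3. q=(13,1) nearest=2 d=5 new=(12,2) → add node 3 parent=2 cost=12
4. q=(37,7) nearest=3 d=25 new=(16,6) → add node 4 parent=3 cost=16
5. q=(11,9) nearest=2 d=3 new=(11,9) → add node 5 parent=2 cost=11

Node count: 6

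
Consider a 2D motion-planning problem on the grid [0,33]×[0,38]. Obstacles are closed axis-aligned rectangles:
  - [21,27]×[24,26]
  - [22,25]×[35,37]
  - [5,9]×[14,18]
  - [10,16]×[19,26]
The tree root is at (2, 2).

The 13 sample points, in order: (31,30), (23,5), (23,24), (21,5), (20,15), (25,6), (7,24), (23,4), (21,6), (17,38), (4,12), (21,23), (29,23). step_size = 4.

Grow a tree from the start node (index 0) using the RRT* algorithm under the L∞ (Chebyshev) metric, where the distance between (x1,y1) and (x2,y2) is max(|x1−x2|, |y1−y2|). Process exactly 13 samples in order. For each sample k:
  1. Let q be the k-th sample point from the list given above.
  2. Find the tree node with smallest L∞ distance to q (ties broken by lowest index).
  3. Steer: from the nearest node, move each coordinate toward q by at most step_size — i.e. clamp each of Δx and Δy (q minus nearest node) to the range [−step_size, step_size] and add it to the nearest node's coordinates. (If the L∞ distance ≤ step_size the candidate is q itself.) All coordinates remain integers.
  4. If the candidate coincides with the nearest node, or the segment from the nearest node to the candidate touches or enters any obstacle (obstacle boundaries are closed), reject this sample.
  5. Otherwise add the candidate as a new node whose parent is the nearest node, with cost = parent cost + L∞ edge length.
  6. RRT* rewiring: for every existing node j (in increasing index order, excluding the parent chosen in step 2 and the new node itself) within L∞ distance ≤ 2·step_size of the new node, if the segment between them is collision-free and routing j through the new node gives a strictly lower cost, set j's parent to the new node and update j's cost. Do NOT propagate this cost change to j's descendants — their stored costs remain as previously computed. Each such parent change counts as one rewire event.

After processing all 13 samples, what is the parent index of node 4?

Parent of node 4: 2

1. q=(31,30) nearest=0 d=29 new=(6,6) → add node 1 parent=0 cost=4
2. q=(23,5) nearest=1 d=17 new=(10,5) → add node 2 parent=1 cost=8
3. q=(23,24) nearest=1 d=18 new=(10,10) → add node 3 parent=1 cost=8
4. q=(21,5) nearest=2 d=11 new=(14,5) → add node 4 parent=2 cost=12
5. q=(20,15) nearest=2 d=10 new=(14,9) → add node 5 parent=2 cost=12
6. q=(25,6) nearest=4 d=11 new=(18,6) → add node 6 parent=4 cost=16
7. q=(7,24) nearest=3 d=14 new=(7,14) → blocked by [5,9]×[14,18], reject
8. q=(23,4) nearest=6 d=5 new=(22,4) → add node 7 parent=6 cost=20
9. q=(21,6) nearest=7 d=2 new=(21,6) → add node 8 parent=7 cost=22
10. q=(17,38) nearest=3 d=28 new=(14,14) → add node 9 parent=3 cost=12; rewire 8→9 (20<22)
11. q=(4,12) nearest=1 d=6 new=(4,10) → add node 10 parent=1 cost=8
12. q=(21,23) nearest=9 d=9 new=(18,18) → add node 11 parent=9 cost=16
13. q=(29,23) nearest=11 d=11 new=(22,22) → add node 12 parent=11 cost=20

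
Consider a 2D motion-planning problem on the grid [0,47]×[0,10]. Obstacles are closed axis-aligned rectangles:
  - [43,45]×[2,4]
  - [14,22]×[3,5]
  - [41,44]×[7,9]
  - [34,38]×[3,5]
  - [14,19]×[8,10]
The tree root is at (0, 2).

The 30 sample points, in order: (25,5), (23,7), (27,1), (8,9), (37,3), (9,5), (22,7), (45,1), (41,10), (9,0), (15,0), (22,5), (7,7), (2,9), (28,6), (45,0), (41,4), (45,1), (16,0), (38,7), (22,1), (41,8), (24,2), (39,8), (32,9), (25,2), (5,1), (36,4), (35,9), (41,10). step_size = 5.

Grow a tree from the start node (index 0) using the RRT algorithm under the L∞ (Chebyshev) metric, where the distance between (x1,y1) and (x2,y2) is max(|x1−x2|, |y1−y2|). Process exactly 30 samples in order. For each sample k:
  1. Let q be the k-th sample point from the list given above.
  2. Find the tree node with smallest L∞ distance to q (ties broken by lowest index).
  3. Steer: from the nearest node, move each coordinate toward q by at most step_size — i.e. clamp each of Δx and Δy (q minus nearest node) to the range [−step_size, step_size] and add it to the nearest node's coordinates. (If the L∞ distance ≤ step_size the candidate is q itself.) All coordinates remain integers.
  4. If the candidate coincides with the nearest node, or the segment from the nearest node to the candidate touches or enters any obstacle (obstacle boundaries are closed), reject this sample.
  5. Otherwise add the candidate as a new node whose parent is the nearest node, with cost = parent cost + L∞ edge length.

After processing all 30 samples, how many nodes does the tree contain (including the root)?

Node count: 21

1. q=(25,5) nearest=0 d=25 new=(5,5) → add node 1 parent=0 cost=5
2. q=(23,7) nearest=1 d=18 new=(10,7) → add node 2 parent=1 cost=10
3. q=(27,1) nearest=2 d=17 new=(15,2) → blocked by [14,22]×[3,5], reject
4. q=(8,9) nearest=2 d=2 new=(8,9) → add node 3 parent=2 cost=12
5. q=(37,3) nearest=2 d=27 new=(15,3) → blocked by [14,22]×[3,5], reject
6. q=(9,5) nearest=2 d=2 new=(9,5) → add node 4 parent=2 cost=12
7. q=(22,7) nearest=2 d=12 new=(15,7) → add node 5 parent=2 cost=15
8. q=(45,1) nearest=5 d=30 new=(20,2) → blocked by [14,22]×[3,5], reject
9. q=(41,10) nearest=5 d=26 new=(20,10) → blocked by [14,19]×[8,10], reject
10. q=(9,0) nearest=1 d=5 new=(9,0) → add node 6 parent=1 cost=10
11. q=(15,0) nearest=4 d=6 new=(14,0) → add node 7 parent=4 cost=17
12. q=(22,5) nearest=5 d=7 new=(20,5) → blocked by [14,22]×[3,5], reject
13. q=(7,7) nearest=1 d=2 new=(7,7) → add node 8 parent=1 cost=7
14. q=(2,9) nearest=1 d=4 new=(2,9) → add node 9 parent=1 cost=9
15. q=(28,6) nearest=5 d=13 new=(20,6) → add node 10 parent=5 cost=20
16. q=(45,0) nearest=10 d=25 new=(25,1) → blocked by [14,22]×[3,5], reject
17. q=(41,4) nearest=10 d=21 new=(25,4) → add node 11 parent=10 cost=25
18. q=(45,1) nearest=11 d=20 new=(30,1) → add node 12 parent=11 cost=30
19. q=(16,0) nearest=7 d=2 new=(16,0) → add node 13 parent=7 cost=19
20. q=(38,7) nearest=12 d=8 new=(35,6) → blocked by [34,38]×[3,5], reject
21. q=(22,1) nearest=11 d=3 new=(22,1) → add node 14 parent=11 cost=28
22. q=(41,8) nearest=12 d=11 new=(35,6) → blocked by [34,38]×[3,5], reject
23. q=(24,2) nearest=11 d=2 new=(24,2) → add node 15 parent=11 cost=27
24. q=(39,8) nearest=12 d=9 new=(35,6) → blocked by [34,38]×[3,5], reject
25. q=(32,9) nearest=11 d=7 new=(30,9) → add node 16 parent=11 cost=30
26. q=(25,2) nearest=15 d=1 new=(25,2) → add node 17 parent=15 cost=28
27. q=(5,1) nearest=1 d=4 new=(5,1) → add node 18 parent=1 cost=9
28. q=(36,4) nearest=12 d=6 new=(35,4) → blocked by [34,38]×[3,5], reject
29. q=(35,9) nearest=16 d=5 new=(35,9) → add node 19 parent=16 cost=35
30. q=(41,10) nearest=19 d=6 new=(40,10) → add node 20 parent=19 cost=40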